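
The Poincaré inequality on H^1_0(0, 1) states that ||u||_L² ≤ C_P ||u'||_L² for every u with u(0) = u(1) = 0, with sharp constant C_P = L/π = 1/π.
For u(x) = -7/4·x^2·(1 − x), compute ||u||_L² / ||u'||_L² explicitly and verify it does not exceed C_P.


||u||_L² / ||u'||_L² = sqrt(14)/14 < C_P = 1/π.

u(x) = -7/4·x^2·(1 − x), so u'(x) = 7*x*(3*x - 2)/4.
u(x) = -7/4·x^2·(1 − x) vanishes at x = 0 and x = 1, so u ∈ H^1_0(0, 1). Differentiate via the product rule and integrate the resulting polynomials term by term.
  ∫_0^1 u² dx = ∫_0^1 (49*x^6/16 - 49*x^5/8 + 49*x^4/16) dx. Term by term:
    ∫_0^1 49*x^6/16 dx = 7/16;  ∫_0^1 -49*x^5/8 dx = -49/48;  ∫_0^1 49*x^4/16 dx = 49/80.
  Sum: 7/16 − 49/48 + 49/80 = 7/240.
  ∫_0^1 (u')² dx = ∫_0^1 (441*x^4/16 - 147*x^3/4 + 49*x^2/4) dx. Term by term:
    ∫_0^1 441*x^4/16 dx = 441/80;  ∫_0^1 -147*x^3/4 dx = -147/16;  ∫_0^1 49*x^2/4 dx = 49/12.
  Sum: 441/80 − 147/16 + 49/12 = 49/120.
∫_0^1 u² dx = 7/240, so ||u||_L² = sqrt(105)/60.
∫_0^1 (u')² dx = 49/120, so ||u'||_L² = 7*sqrt(30)/60.
Ratio ||u||_L² / ||u'||_L² = sqrt(14)/14.
Sharp Poincaré constant on H^1_0(0, 1) is C_P = L/π = 1/π, achieved by sin(π·x).
A polynomial bump cannot attain the sharp Poincaré constant (only the first sine eigenfunction does), so the ratio is strictly less than C_P, consistent with ||u||_L² ≤ C_P ||u'||_L².


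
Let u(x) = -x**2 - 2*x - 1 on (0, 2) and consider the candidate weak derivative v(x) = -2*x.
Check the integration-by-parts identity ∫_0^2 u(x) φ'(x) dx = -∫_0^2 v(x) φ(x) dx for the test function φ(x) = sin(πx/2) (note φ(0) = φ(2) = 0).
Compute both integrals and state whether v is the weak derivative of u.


LHS = 16/π, RHS = 8/π. No, v is not the weak derivative of u.

u(x) = -x**2 - 2*x - 1, classical derivative u'(x) = -2*x - 2.
φ(x) = sin(πx/2), so φ'(x) = π*cos(π*x/2)/2.
Note φ(0) = φ(2) = 0, so the boundary term u·φ vanishes.
LHS = ∫_0^2 u(x) φ'(x) dx = ∫_0^2 (-π*x^2*cos(π*x/2)/2 - π*x*cos(π*x/2) - π*cos(π*x/2)/2) dx. Term by term:
  ∫_0^2 -π*cos(π*x/2)/2 dx = 0;  ∫_0^2 -π*x*cos(π*x/2) dx = 8/π;  ∫_0^2 -π*x^2*cos(π*x/2)/2 dx = 8/π.
Sum: 0 + 8/π + 8/π = 16/π.
So LHS = 16/π.
∫_0^2 v(x) φ(x) dx = ∫_0^2 (-2*x*sin(π*x/2)) dx. Term by term:
  ∫_0^2 -2*x*sin(π*x/2) dx = -8/π.
So RHS = -∫_0^2 v(x) φ(x) dx = 8/π.
LHS − RHS = 8/π ≠ 0, so the identity fails.
(For a valid weak derivative the identity must hold for EVERY test function, in particular this one. The failure shows v is NOT the weak derivative of u.)
Correct weak derivative would be u'(x) = -2*x - 2.


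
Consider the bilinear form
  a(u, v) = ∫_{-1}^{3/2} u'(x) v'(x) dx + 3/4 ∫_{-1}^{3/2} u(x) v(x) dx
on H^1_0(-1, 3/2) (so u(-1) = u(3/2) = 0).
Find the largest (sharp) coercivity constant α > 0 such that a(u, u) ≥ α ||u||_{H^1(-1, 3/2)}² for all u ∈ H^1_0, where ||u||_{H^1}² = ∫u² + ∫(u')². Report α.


α = (75 + 16*π^2)/(4*(25 + 4*π^2))

Coercivity of a(·,·) on H^1_0(-1, 3/2) means a(u, u) ≥ α ||u||_{H^1}² for every u ∈ H^1_0.
The interval has length L = 5/2, and Poincaré/coercivity depend only on L. Here a(u, u) = ∫(u')² + (3/4)·∫u².
Here 0 < c = 3/4 < 1. The condition a(u,u) ≥ α||u||_{H^1}² reads (1−α)∫(u')² ≥ (α−c)∫u². Any admissible α is ≤ 1 (rapidly oscillating u have ∫u²/∫(u')² → 0), and α = 1 would force 0 ≥ (1−c)∫u², impossible since c < 1; so 1−α > 0. By the sharp Poincaré inequality on H^1_0 of an interval of length L, ∫(u')² ≥ (π/L)²∫u² with equality for the first sine mode sin(π(x−x₀)/L) (x₀ the left endpoint), so the inequality holds for all u iff (1−α)(π/L)² ≥ α − c, i.e. α ≤ ((π/L)² + c)/((π/L)² + 1) = (1 + c(L/π)²)/(1 + (L/π)²). With (π/L)² = 4*π^2/25 and c = 3/4, the largest admissible constant is α = ((π/L)² + c)/((π/L)² + 1).
Simplifying, α = (75 + 16*π^2)/(4*(25 + 4*π^2)).


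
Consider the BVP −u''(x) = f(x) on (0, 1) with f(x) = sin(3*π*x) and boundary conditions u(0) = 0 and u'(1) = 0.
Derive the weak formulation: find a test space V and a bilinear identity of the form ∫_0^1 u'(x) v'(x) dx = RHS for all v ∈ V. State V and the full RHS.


V = {v ∈ H^1(0, 1) : v(0) = 0} (test functions vanish at x = 0 where u is specified); weak form: ∫_0^1 u'v' dx = ∫_0^1 (sin(3*π*x)) v dx for all v ∈ V.

Multiply both sides by a test function v and integrate from 0 to 1:
  ∫_0^1 −u''(x) v(x) dx = ∫_0^1 f(x) v(x) dx.
Integrate the LHS by parts once:
  ∫_0^1 −u'' v dx = −[u'(x) v(x)]_0^1 + ∫_0^1 u'(x) v'(x) dx.
Thus ∫_0^1 u'(x) v'(x) dx = ∫_0^1 f(x) v(x) dx + [u'(x) v(x)]_0^1.
Choose V so that boundary terms are either known or forced to vanish.
Mixed BC: u(0) = 0 (Dirichlet) and u'(1) = 0 (Neumann). Define V = {v ∈ H^1(0, 1) : v(0) = 0}. Then [u' v]_0^1 = u'(1)·v(1) − u'(0)·0 = 0.
Weak formulation: find u (satisfying any essential BC) such that ∫_0^1 u'(x) v'(x) dx = ∫_0^1 f v dx for all v ∈ V (Dirichlet at 0 absorbed into V; the Neumann datum at x = 1 is zero, so no boundary term remains).
Substituting f(x) = sin(3*π*x), the right-hand side is ∫_0^1 (sin(3*π*x)) v dx.


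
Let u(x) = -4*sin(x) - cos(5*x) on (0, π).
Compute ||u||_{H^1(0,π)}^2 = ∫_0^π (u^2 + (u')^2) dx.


||u||_{H^1(0,π)}^2 = 29*π

u'(x) = 5*sin(5*x) - 4*cos(x).
Expand u² and (u')² and integrate term by term on (0, π), using: for integers n ≥ 1, ∫_0^π sin²(nx) dx = ∫_0^π cos²(nx) dx = π/2; for n ≠ n', ∫_0^π sin(nx)sin(n'x) dx = ∫_0^π cos(nx)cos(n'x) dx = 0; and by product-to-sum, ∫_0^π sin(nx)cos(n'x) dx = ½∫_0^π [sin((n+n')x) + sin((n−n')x)] dx, which is 0 when n+n' is even and 2n/(n²−n'²) when n+n' is odd (it need not vanish on (0, π)).
  u² squared terms: (-1)²·∫cos(5x)² dx = 1·π/2 = π/2;  (-4)²·∫sin(x)² dx = 16·π/2 = 8*π.
  u² cross terms: 2·(-1)·(-4)·∫cos(5x)·sin(x) dx = 8·(0) = 0.
  So ∫_0^π u² dx = π/2 + 8*π + 0 = 17*π/2.
  (u')² squared terms: (-4)²·∫cos(x)² dx = 16·π/2 = 8*π;  (5)²·∫sin(5x)² dx = 25·π/2 = 25*π/2.
  (u')² cross terms: 2·(-4)·(5)·∫cos(x)·sin(5x) dx = -40·(0) = 0.
  So ∫_0^π (u')² dx = 8*π + 25*π/2 + 0 = 41*π/2.
||u||_{H^1}^2 = (17*π/2) + (41*π/2) = 29*π.


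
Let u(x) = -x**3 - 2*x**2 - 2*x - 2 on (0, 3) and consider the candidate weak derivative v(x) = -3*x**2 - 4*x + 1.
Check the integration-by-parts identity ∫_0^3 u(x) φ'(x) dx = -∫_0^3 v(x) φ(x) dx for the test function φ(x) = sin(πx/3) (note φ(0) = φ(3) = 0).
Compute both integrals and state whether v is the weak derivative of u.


LHS = -324/π^3 + 129/π, RHS = -324/π^3 + 111/π. No, v is not the weak derivative of u.

u(x) = -x**3 - 2*x**2 - 2*x - 2, classical derivative u'(x) = -3*x**2 - 4*x - 2.
φ(x) = sin(πx/3), so φ'(x) = π*cos(π*x/3)/3.
Note φ(0) = φ(3) = 0, so the boundary term u·φ vanishes.
LHS = ∫_0^3 u(x) φ'(x) dx = ∫_0^3 (-π*x^3*cos(π*x/3)/3 - 2*π*x^2*cos(π*x/3)/3 - 2*π*x*cos(π*x/3)/3 - 2*π*cos(π*x/3)/3) dx. Term by term:
  ∫_0^3 -2*π*cos(π*x/3)/3 dx = 0;  ∫_0^3 -2*π*x*cos(π*x/3)/3 dx = 12/π;  ∫_0^3 -2*π*x^2*cos(π*x/3)/3 dx = 36/π;
  ∫_0^3 -π*x^3*cos(π*x/3)/3 dx = -324/π^3 + 81/π.
Sum: 0 + 12/π + 36/π + -324/π^3 + 81/π = -324/π^3 + 129/π.
So LHS = -324/π^3 + 129/π.
∫_0^3 v(x) φ(x) dx = ∫_0^3 (-3*x^2*sin(π*x/3) - 4*x*sin(π*x/3) + sin(π*x/3)) dx. Term by term:
  ∫_0^3 -4*x*sin(π*x/3) dx = -36/π;  ∫_0^3 -3*x^2*sin(π*x/3) dx = -81/π + 324/π^3;  ∫_0^3 sin(π*x/3) dx = 6/π.
Sum: -36/π + -81/π + 324/π^3 + 6/π = -111/π + 324/π^3.
So RHS = -∫_0^3 v(x) φ(x) dx = -324/π^3 + 111/π.
LHS − RHS = 18/π ≠ 0, so the identity fails.
(For a valid weak derivative the identity must hold for EVERY test function, in particular this one. The failure shows v is NOT the weak derivative of u.)
Correct weak derivative would be u'(x) = -3*x**2 - 4*x - 2.


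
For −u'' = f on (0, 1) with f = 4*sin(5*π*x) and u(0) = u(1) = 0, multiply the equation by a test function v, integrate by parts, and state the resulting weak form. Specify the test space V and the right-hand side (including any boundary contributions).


V = H^1_0(0, 1) (so v(0) = v(1) = 0); weak form: ∫_0^1 u'v' dx = ∫_0^1 (4*sin(5*π*x)) v dx for all v ∈ V.

Multiply both sides by a test function v and integrate from 0 to 1:
  ∫_0^1 −u''(x) v(x) dx = ∫_0^1 f(x) v(x) dx.
Integrate the LHS by parts once:
  ∫_0^1 −u'' v dx = −[u'(x) v(x)]_0^1 + ∫_0^1 u'(x) v'(x) dx.
Thus ∫_0^1 u'(x) v'(x) dx = ∫_0^1 f(x) v(x) dx + [u'(x) v(x)]_0^1.
Choose V so that boundary terms are either known or forced to vanish.
u is Dirichlet: u(0) = u(1) = 0. Let V = H^1_0(0, 1); then v(0) = v(1) = 0, and [u' v]_0^1 = 0.
Weak formulation: find u (satisfying any essential BC) such that ∫_0^1 u'(x) v'(x) dx = ∫_0^1 f v dx for all v ∈ V.
Substituting f(x) = 4*sin(5*π*x), the right-hand side is ∫_0^1 (4*sin(5*π*x)) v dx.


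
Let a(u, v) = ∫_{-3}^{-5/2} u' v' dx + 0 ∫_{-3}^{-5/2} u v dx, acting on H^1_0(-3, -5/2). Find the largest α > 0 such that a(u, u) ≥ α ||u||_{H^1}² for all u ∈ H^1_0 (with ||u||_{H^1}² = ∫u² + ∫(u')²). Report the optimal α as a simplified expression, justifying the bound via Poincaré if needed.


α = 4*π^2/(1 + 4*π^2)

Coercivity of a(·,·) on H^1_0(-3, -5/2) means a(u, u) ≥ α ||u||_{H^1}² for every u ∈ H^1_0.
The interval has length L = 1/2, and Poincaré/coercivity depend only on L. Here a(u, u) = ∫(u')² + (0)·∫u².
Here c = 0, so a(u,u) = ∫(u')² alone. The condition a(u,u) ≥ α||u||_{H^1}² reads (1−α)∫(u')² ≥ (α−c)∫u². Any admissible α is ≤ 1 (rapidly oscillating u have ∫u²/∫(u')² → 0), and α = 1 would force 0 ≥ (1−c)∫u², impossible since c < 1; so 1−α > 0. By the sharp Poincaré inequality on H^1_0 of an interval of length L, ∫(u')² ≥ (π/L)²∫u² with equality for the first sine mode sin(π(x−x₀)/L) (x₀ the left endpoint), so the inequality holds for all u iff (1−α)(π/L)² ≥ α − c, i.e. α ≤ ((π/L)² + c)/((π/L)² + 1) = (1 + c(L/π)²)/(1 + (L/π)²). (Direct route, valid since c ≤ 0: Poincaré gives c∫u² ≥ c(L/π)²∫(u')², so a(u,u) ≥ (1 + c(L/π)²)∫(u')², while ||u||_{H^1}² ≤ (1 + (L/π)²)∫(u')²; dividing yields the same α.) With (π/L)² = 4*π^2 and c = 0, the largest admissible constant is α = ((π/L)² + c)/((π/L)² + 1).
Simplifying, α = 4*π^2/(1 + 4*π^2).


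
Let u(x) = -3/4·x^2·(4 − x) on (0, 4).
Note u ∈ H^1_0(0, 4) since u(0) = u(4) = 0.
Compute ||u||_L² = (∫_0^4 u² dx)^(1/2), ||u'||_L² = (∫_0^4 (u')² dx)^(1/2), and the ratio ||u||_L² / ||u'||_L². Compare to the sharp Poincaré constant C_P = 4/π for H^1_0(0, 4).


||u||_L² / ||u'||_L² = 2*sqrt(14)/7 < C_P = 4/π.

u(x) = -3/4·x^2·(4 − x), so u'(x) = 3*x*(3*x - 8)/4.
u(x) = -3/4·x^2·(4 − x) vanishes at x = 0 and x = 4, so u ∈ H^1_0(0, 4). Differentiate via the product rule and integrate the resulting polynomials term by term.
  ∫_0^4 u² dx = ∫_0^4 (9*x^6/16 - 9*x^5/2 + 9*x^4) dx. Term by term:
    ∫_0^4 9*x^6/16 dx = 9216/7;  ∫_0^4 -9*x^5/2 dx = -3072;  ∫_0^4 9*x^4 dx = 9216/5.
  Sum: 9216/7 − 3072 + 9216/5 = 3072/35.
  ∫_0^4 (u')² dx = ∫_0^4 (81*x^4/16 - 27*x^3 + 36*x^2) dx. Term by term:
    ∫_0^4 81*x^4/16 dx = 5184/5;  ∫_0^4 -27*x^3 dx = -1728;  ∫_0^4 36*x^2 dx = 768.
  Sum: 5184/5 − 1728 + 768 = 384/5.
∫_0^4 u² dx = 3072/35, so ||u||_L² = 32*sqrt(105)/35.
∫_0^4 (u')² dx = 384/5, so ||u'||_L² = 8*sqrt(30)/5.
Ratio ||u||_L² / ||u'||_L² = 2*sqrt(14)/7.
Sharp Poincaré constant on H^1_0(0, 4) is C_P = L/π = 4/π, achieved by sin(π/4·x).
A polynomial bump cannot attain the sharp Poincaré constant (only the first sine eigenfunction does), so the ratio is strictly less than C_P, consistent with ||u||_L² ≤ C_P ||u'||_L².


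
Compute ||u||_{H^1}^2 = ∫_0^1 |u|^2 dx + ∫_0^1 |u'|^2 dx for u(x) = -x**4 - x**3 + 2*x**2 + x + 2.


||u||_{H^1}^2 = 2407/252

The H^1 norm (squared) on an interval (0, L) is
  ||u||_{H^1}^2 = ∫_0^L u(x)^2 dx + ∫_0^L u'(x)^2 dx.
Compute u'(x) = -4*x**3 - 3*x**2 + 4*x + 1.
Then u(x)^2 = x**8 + 2*x**7 - 3*x**6 - 6*x**5 - 2*x**4 + 9*x**2 + 4*x + 4 and u'(x)^2 = 16*x**6 + 24*x**5 - 23*x**4 - 32*x**3 + 10*x**2 + 8*x + 1.
Integrate each monomial from 0 to 1 using ∫_0^1 c·x^n dx = c·1^(n+1)/(n+1):
  ∫_0^1 u(x)^2 dx = ∫_0^1 (x^8 + 2*x^7 - 3*x^6 - 6*x^5 - 2*x^4 + 9*x^2 + 4*x + 4) dx. Term by term:
    ∫_0^1 x^8 dx = 1/9;  ∫_0^1 2*x^7 dx = 1/4;  ∫_0^1 -3*x^6 dx = -3/7;
    ∫_0^1 -6*x^5 dx = -1;  ∫_0^1 -2*x^4 dx = -2/5;  ∫_0^1 9*x^2 dx = 3;
    ∫_0^1 4*x dx = 2;  ∫_0^1 4 dx = 4.
  Sum: 1/9 + 1/4 − 3/7 − 1 − 2/5 + 3 + 2 + 4 = 9491/1260.
  ∫_0^1 u'(x)^2 dx = ∫_0^1 (16*x^6 + 24*x^5 - 23*x^4 - 32*x^3 + 10*x^2 + 8*x + 1) dx. Term by term:
    ∫_0^1 16*x^6 dx = 16/7;  ∫_0^1 24*x^5 dx = 4;  ∫_0^1 -23*x^4 dx = -23/5;
    ∫_0^1 -32*x^3 dx = -8;  ∫_0^1 10*x^2 dx = 10/3;  ∫_0^1 8*x dx = 4;
    ∫_0^1 1 dx = 1.
  Sum: 16/7 + 4 − 23/5 − 8 + 10/3 + 4 + 1 = 212/105.
Adding: ||u||_{H^1}^2 = 9491/1260 + 212/105 = 2407/252.


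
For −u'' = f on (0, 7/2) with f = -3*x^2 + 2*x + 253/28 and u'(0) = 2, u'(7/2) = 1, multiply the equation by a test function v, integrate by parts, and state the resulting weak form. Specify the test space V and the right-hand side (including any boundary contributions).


V = H^1(0, 7/2) (v unrestricted at boundary; u is determined up to an additive constant); weak form: ∫_0^7/2 u'v' dx = ∫_0^7/2 (-3*x^2 + 2*x + 253/28) v dx + v(7/2) − 2·v(0) for all v ∈ V.

Multiply both sides by a test function v and integrate from 0 to 7/2:
  ∫_0^7/2 −u''(x) v(x) dx = ∫_0^7/2 f(x) v(x) dx.
Integrate the LHS by parts once:
  ∫_0^7/2 −u'' v dx = −[u'(x) v(x)]_0^7/2 + ∫_0^7/2 u'(x) v'(x) dx.
Thus ∫_0^7/2 u'(x) v'(x) dx = ∫_0^7/2 f(x) v(x) dx + [u'(x) v(x)]_0^7/2.
Choose V so that boundary terms are either known or forced to vanish.
u has inhomogeneous Neumann u'(0) = 2, u'(7/2) = 1. [u' v]_0^7/2 = (1)·v(7/2) − (2)·v(0) = v(7/2) − 2·v(0). Take V = H^1(0, 7/2); boundary term becomes part of RHS.
Weak formulation: find u (satisfying any essential BC) such that ∫_0^7/2 u'(x) v'(x) dx = ∫_0^7/2 f v dx + v(7/2) − 2·v(0) for all v ∈ V (Neumann data are natural BCs: they enter the RHS as boundary terms).
Substituting f(x) = -3*x^2 + 2*x + 253/28, the right-hand side is ∫_0^7/2 (-3*x^2 + 2*x + 253/28) v dx + v(7/2) − 2·v(0).
Compatibility check (pure Neumann): taking v ≡ 1 ∈ V gives 0 = ∫_0^7/2 f dx + (1) − (2), i.e. ∫_0^7/2 f dx must equal u'(0) − u'(7/2) = 1. Indeed ∫_0^7/2 (-3*x^2 + 2*x + 253/28) dx = 1, so the data are compatible. The solution is then unique only up to an additive constant (fix it e.g. by requiring ∫_0^7/2 u dx = 0).


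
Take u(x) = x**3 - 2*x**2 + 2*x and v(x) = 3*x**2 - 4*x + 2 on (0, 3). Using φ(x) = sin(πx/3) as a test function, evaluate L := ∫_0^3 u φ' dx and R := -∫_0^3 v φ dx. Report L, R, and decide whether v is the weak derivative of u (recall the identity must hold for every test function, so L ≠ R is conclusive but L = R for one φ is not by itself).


LHS = -57/π + 324/π^3, RHS = -57/π + 324/π^3. Yes, v = u' weakly.

u(x) = x**3 - 2*x**2 + 2*x, classical derivative u'(x) = 3*x**2 - 4*x + 2.
φ(x) = sin(πx/3), so φ'(x) = π*cos(π*x/3)/3.
Note φ(0) = φ(3) = 0, so the boundary term u·φ vanishes.
LHS = ∫_0^3 u(x) φ'(x) dx = ∫_0^3 (π*x^3*cos(π*x/3)/3 - 2*π*x^2*cos(π*x/3)/3 + 2*π*x*cos(π*x/3)/3) dx. Term by term:
  ∫_0^3 -2*π*x^2*cos(π*x/3)/3 dx = 36/π;  ∫_0^3 π*x^3*cos(π*x/3)/3 dx = -81/π + 324/π^3;  ∫_0^3 2*π*x*cos(π*x/3)/3 dx = -12/π.
Sum: 36/π + -81/π + 324/π^3 − 12/π = -57/π + 324/π^3.
So LHS = -57/π + 324/π^3.
∫_0^3 v(x) φ(x) dx = ∫_0^3 (3*x^2*sin(π*x/3) - 4*x*sin(π*x/3) + 2*sin(π*x/3)) dx. Term by term:
  ∫_0^3 2*sin(π*x/3) dx = 12/π;  ∫_0^3 -4*x*sin(π*x/3) dx = -36/π;  ∫_0^3 3*x^2*sin(π*x/3) dx = -324/π^3 + 81/π.
Sum: 12/π − 36/π + -324/π^3 + 81/π = -324/π^3 + 57/π.
So RHS = -∫_0^3 v(x) φ(x) dx = -57/π + 324/π^3.
LHS = RHS, so the identity holds for this test φ.
Moreover u is smooth here and v(x) = u'(x) = 3*x**2 - 4*x + 2 pointwise, so the identity holds for every test function. Hence v is the weak derivative of u.


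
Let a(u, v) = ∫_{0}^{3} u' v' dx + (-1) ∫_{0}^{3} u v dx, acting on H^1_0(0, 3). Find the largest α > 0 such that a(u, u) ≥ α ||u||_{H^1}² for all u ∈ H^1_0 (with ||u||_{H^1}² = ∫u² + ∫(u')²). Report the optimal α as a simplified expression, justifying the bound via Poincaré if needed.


α = (-9 + π^2)/(9 + π^2)

Coercivity of a(·,·) on H^1_0(0, 3) means a(u, u) ≥ α ||u||_{H^1}² for every u ∈ H^1_0.
The interval has length L = 3, and Poincaré/coercivity depend only on L. Here a(u, u) = ∫(u')² + (-1)·∫u².
Here c = -1 < 0 with |c| < (π/L)² = π^2/9, so coercivity still holds. The condition a(u,u) ≥ α||u||_{H^1}² reads (1−α)∫(u')² ≥ (α−c)∫u². Any admissible α is ≤ 1 (rapidly oscillating u have ∫u²/∫(u')² → 0), and α = 1 would force 0 ≥ (1−c)∫u², impossible since c < 1; so 1−α > 0. By the sharp Poincaré inequality on H^1_0 of an interval of length L, ∫(u')² ≥ (π/L)²∫u² with equality for the first sine mode sin(π(x−x₀)/L) (x₀ the left endpoint), so the inequality holds for all u iff (1−α)(π/L)² ≥ α − c, i.e. α ≤ ((π/L)² + c)/((π/L)² + 1) = (1 + c(L/π)²)/(1 + (L/π)²). (Direct route, valid since c ≤ 0: Poincaré gives c∫u² ≥ c(L/π)²∫(u')², so a(u,u) ≥ (1 + c(L/π)²)∫(u')², while ||u||_{H^1}² ≤ (1 + (L/π)²)∫(u')²; dividing yields the same α.) With (π/L)² = π^2/9 and c = -1, the largest admissible constant is α = ((π/L)² + c)/((π/L)² + 1).
Simplifying, α = (-9 + π^2)/(9 + π^2).


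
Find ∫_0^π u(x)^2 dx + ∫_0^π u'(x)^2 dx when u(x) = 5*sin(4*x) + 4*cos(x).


||u||_{H^1(0,π)}^2 = 128/3 + 457*π/2

u'(x) = -4*sin(x) + 20*cos(4*x).
Expand u² and (u')² and integrate term by term on (0, π), using: for integers n ≥ 1, ∫_0^π sin²(nx) dx = ∫_0^π cos²(nx) dx = π/2; for n ≠ n', ∫_0^π sin(nx)sin(n'x) dx = ∫_0^π cos(nx)cos(n'x) dx = 0; and by product-to-sum, ∫_0^π sin(nx)cos(n'x) dx = ½∫_0^π [sin((n+n')x) + sin((n−n')x)] dx, which is 0 when n+n' is even and 2n/(n²−n'²) when n+n' is odd (it need not vanish on (0, π)).
  u² squared terms: (4)²·∫cos(x)² dx = 16·π/2 = 8*π;  (5)²·∫sin(4x)² dx = 25·π/2 = 25*π/2.
  u² cross terms: 2·(4)·(5)·∫cos(x)·sin(4x) dx = 40·(8/15) = 64/3.
  So ∫_0^π u² dx = 8*π + 25*π/2 + 64/3 = 64/3 + 41*π/2.
  (u')² squared terms: (-4)²·∫sin(x)² dx = 16·π/2 = 8*π;  (20)²·∫cos(4x)² dx = 400·π/2 = 200*π.
  (u')² cross terms: 2·(-4)·(20)·∫sin(x)·cos(4x) dx = -160·(-2/15) = 64/3.
  So ∫_0^π (u')² dx = 8*π + 200*π + 64/3 = 64/3 + 208*π.
||u||_{H^1}^2 = (64/3 + 41*π/2) + (64/3 + 208*π) = 128/3 + 457*π/2.


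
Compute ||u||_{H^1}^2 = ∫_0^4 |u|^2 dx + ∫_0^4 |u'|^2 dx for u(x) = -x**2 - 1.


||u||_{H^1}^2 = 1684/5

The H^1 norm (squared) on an interval (0, L) is
  ||u||_{H^1}^2 = ∫_0^L u(x)^2 dx + ∫_0^L u'(x)^2 dx.
Compute u'(x) = -2*x.
Then u(x)^2 = x**4 + 2*x**2 + 1 and u'(x)^2 = 4*x**2.
Integrate each monomial from 0 to 4 using ∫_0^4 c·x^n dx = c·4^(n+1)/(n+1):
  ∫_0^4 u(x)^2 dx = ∫_0^4 (x^4 + 2*x^2 + 1) dx. Term by term:
    ∫_0^4 x^4 dx = 1024/5;  ∫_0^4 2*x^2 dx = 128/3;  ∫_0^4 1 dx = 4.
  Sum: 1024/5 + 128/3 + 4 = 3772/15.
  ∫_0^4 u'(x)^2 dx = ∫_0^4 (4*x^2) dx. Term by term:
    ∫_0^4 4*x^2 dx = 256/3.
Adding: ||u||_{H^1}^2 = 3772/15 + 256/3 = 1684/5.


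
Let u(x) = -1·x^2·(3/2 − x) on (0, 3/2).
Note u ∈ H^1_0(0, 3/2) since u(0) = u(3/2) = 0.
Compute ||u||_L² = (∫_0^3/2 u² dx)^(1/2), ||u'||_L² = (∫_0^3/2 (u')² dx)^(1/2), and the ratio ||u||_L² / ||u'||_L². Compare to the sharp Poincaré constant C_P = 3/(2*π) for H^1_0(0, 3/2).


||u||_L² / ||u'||_L² = 3*sqrt(14)/28 < C_P = 3/(2*π).

u(x) = -1·x^2·(3/2 − x), so u'(x) = 3*x*(x - 1).
u(x) = -1·x^2·(3/2 − x) vanishes at x = 0 and x = 3/2, so u ∈ H^1_0(0, 3/2). Differentiate via the product rule and integrate the resulting polynomials term by term.
  ∫_0^3/2 u² dx = ∫_0^3/2 (x^6 - 3*x^5 + 9*x^4/4) dx. Term by term:
    ∫_0^3/2 x^6 dx = 2187/896;  ∫_0^3/2 -3*x^5 dx = -729/128;  ∫_0^3/2 9*x^4/4 dx = 2187/640.
  Sum: 2187/896 − 729/128 + 2187/640 = 729/4480.
  ∫_0^3/2 (u')² dx = ∫_0^3/2 (9*x^4 - 18*x^3 + 9*x^2) dx. Term by term:
    ∫_0^3/2 9*x^4 dx = 2187/160;  ∫_0^3/2 -18*x^3 dx = -729/32;  ∫_0^3/2 9*x^2 dx = 81/8.
  Sum: 2187/160 − 729/32 + 81/8 = 81/80.
∫_0^3/2 u² dx = 729/4480, so ||u||_L² = 27*sqrt(70)/560.
∫_0^3/2 (u')² dx = 81/80, so ||u'||_L² = 9*sqrt(5)/20.
Ratio ||u||_L² / ||u'||_L² = 3*sqrt(14)/28.
Sharp Poincaré constant on H^1_0(0, 3/2) is C_P = L/π = 3/(2*π), achieved by sin(2*π/3·x).
A polynomial bump cannot attain the sharp Poincaré constant (only the first sine eigenfunction does), so the ratio is strictly less than C_P, consistent with ||u||_L² ≤ C_P ||u'||_L².


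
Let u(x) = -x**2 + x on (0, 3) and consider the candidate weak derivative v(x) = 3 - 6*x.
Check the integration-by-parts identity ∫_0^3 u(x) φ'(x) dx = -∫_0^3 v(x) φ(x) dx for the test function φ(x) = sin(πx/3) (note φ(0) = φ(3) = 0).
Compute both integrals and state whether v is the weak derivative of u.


LHS = 12/π, RHS = 36/π. No, v is not the weak derivative of u.

u(x) = -x**2 + x, classical derivative u'(x) = 1 - 2*x.
φ(x) = sin(πx/3), so φ'(x) = π*cos(π*x/3)/3.
Note φ(0) = φ(3) = 0, so the boundary term u·φ vanishes.
LHS = ∫_0^3 u(x) φ'(x) dx = ∫_0^3 (-π*x^2*cos(π*x/3)/3 + π*x*cos(π*x/3)/3) dx. Term by term:
  ∫_0^3 -π*x^2*cos(π*x/3)/3 dx = 18/π;  ∫_0^3 π*x*cos(π*x/3)/3 dx = -6/π.
Sum: 18/π − 6/π = 12/π.
So LHS = 12/π.
∫_0^3 v(x) φ(x) dx = ∫_0^3 (-6*x*sin(π*x/3) + 3*sin(π*x/3)) dx. Term by term:
  ∫_0^3 3*sin(π*x/3) dx = 18/π;  ∫_0^3 -6*x*sin(π*x/3) dx = -54/π.
Sum: 18/π − 54/π = -36/π.
So RHS = -∫_0^3 v(x) φ(x) dx = 36/π.
LHS − RHS = -24/π ≠ 0, so the identity fails.
(For a valid weak derivative the identity must hold for EVERY test function, in particular this one. The failure shows v is NOT the weak derivative of u.)
Correct weak derivative would be u'(x) = 1 - 2*x.


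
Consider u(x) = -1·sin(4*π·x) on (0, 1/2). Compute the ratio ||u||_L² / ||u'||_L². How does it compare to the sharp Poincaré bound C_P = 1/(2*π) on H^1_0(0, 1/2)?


||u||_L² / ||u'||_L² = 1/(4*π) < C_P = 1/(2*π).

u(x) = -1·sin(4*π·x), so u'(x) = -4*π*cos(4*π*x).
Writing u(x) = A·sin(kπx/L) with A = -1 and k = 2, use ∫_0^L sin²(kπx/L) dx = L/2 and ∫_0^L cos²(kπx/L) dx = L/2.
u² = 1·sin²(4*π·x) and (u')² = 16*π^2·cos²(4*π·x), and each of sin², cos² integrates to L/2 = 1/4 over (0, 1/2).
∫_0^1/2 u² dx = 1/4, so ||u||_L² = 1/2.
∫_0^1/2 (u')² dx = 4*π^2, so ||u'||_L² = 2*π.
Ratio ||u||_L² / ||u'||_L² = 1/(4*π).
Sharp Poincaré constant on H^1_0(0, 1/2) is C_P = L/π = 1/(2*π), achieved by sin(2*π·x).
This is the k = 2 harmonic; the ratio L/(kπ) is strictly less than C_P = L/π, consistent with the sharp inequality ||u||_L² ≤ C_P ||u'||_L².


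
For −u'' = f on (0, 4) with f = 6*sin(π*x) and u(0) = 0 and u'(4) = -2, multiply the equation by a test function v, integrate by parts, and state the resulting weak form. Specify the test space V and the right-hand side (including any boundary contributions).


V = {v ∈ H^1(0, 4) : v(0) = 0} (test functions vanish at x = 0 where u is specified); weak form: ∫_0^4 u'v' dx = ∫_0^4 (6*sin(π*x)) v dx − 2·v(4) for all v ∈ V.

Multiply both sides by a test function v and integrate from 0 to 4:
  ∫_0^4 −u''(x) v(x) dx = ∫_0^4 f(x) v(x) dx.
Integrate the LHS by parts once:
  ∫_0^4 −u'' v dx = −[u'(x) v(x)]_0^4 + ∫_0^4 u'(x) v'(x) dx.
Thus ∫_0^4 u'(x) v'(x) dx = ∫_0^4 f(x) v(x) dx + [u'(x) v(x)]_0^4.
Choose V so that boundary terms are either known or forced to vanish.
Mixed BC: u(0) = 0 (Dirichlet) and u'(4) = -2 (Neumann). Define V = {v ∈ H^1(0, 4) : v(0) = 0}. Then [u' v]_0^4 = u'(4)·v(4) − u'(0)·0 = − 2·v(4).
Weak formulation: find u (satisfying any essential BC) such that ∫_0^4 u'(x) v'(x) dx = ∫_0^4 f v dx − 2·v(4) for all v ∈ V (Dirichlet at 0 absorbed into V; Neumann datum at x = 4 contributes the boundary term).
Substituting f(x) = 6*sin(π*x), the right-hand side is ∫_0^4 (6*sin(π*x)) v dx − 2·v(4).


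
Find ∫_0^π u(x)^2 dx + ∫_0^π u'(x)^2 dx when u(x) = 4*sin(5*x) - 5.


||u||_{H^1(0,π)}^2 = -16 + 233*π

u'(x) = 20*cos(5*x).
Expand u² and (u')² and integrate term by term on (0, π), using: for integers n ≥ 1, ∫_0^π sin²(nx) dx = ∫_0^π cos²(nx) dx = π/2; for n ≠ n', ∫_0^π sin(nx)sin(n'x) dx = ∫_0^π cos(nx)cos(n'x) dx = 0; and by product-to-sum, ∫_0^π sin(nx)cos(n'x) dx = ½∫_0^π [sin((n+n')x) + sin((n−n')x)] dx, which is 0 when n+n' is even and 2n/(n²−n'²) when n+n' is odd (it need not vanish on (0, π)). For the constant mode: ∫_0^π 1 dx = π, ∫_0^π cos(nx) dx = 0, ∫_0^π sin(nx) dx = (1−(−1)^n)/n.
  u² squared terms: (-5)²·∫1 dx = 25·π = 25*π;  (4)²·∫sin(5x)² dx = 16·π/2 = 8*π.
  u² cross terms: 2·(-5)·(4)·∫1·sin(5x) dx = -40·(2/5) = -16.
  So ∫_0^π u² dx = 25*π + 8*π − 16 = -16 + 33*π.
  (u')² squared terms: (20)²·∫cos(5x)² dx = 400·π/2 = 200*π.
  So ∫_0^π (u')² dx = 200*π.
||u||_{H^1}^2 = (-16 + 33*π) + (200*π) = -16 + 233*π.


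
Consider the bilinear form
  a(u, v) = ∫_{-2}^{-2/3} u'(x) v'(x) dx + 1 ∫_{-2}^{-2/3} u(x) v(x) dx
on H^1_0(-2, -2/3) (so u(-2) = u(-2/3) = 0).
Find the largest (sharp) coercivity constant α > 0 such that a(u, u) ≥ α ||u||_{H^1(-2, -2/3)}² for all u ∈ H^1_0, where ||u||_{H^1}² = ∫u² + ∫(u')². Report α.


α = 1

Coercivity of a(·,·) on H^1_0(-2, -2/3) means a(u, u) ≥ α ||u||_{H^1}² for every u ∈ H^1_0.
The interval has length L = 4/3, and Poincaré/coercivity depend only on L. Here a(u, u) = ∫(u')² + (1)·∫u².
Here c = 1 ≥ 1, so a(u,u) = ∫(u')² + c∫u² ≥ ∫(u')² + ∫u² = ||u||_{H^1}², i.e. α = 1 works. No larger α is possible: a(u,u) ≥ α||u||_{H^1}² means (1−α)∫(u')² ≥ (α−c)∫u², and for the modes u_n = sin(nπ(x−x₀)/L) (x₀ the left endpoint) one has ∫u_n²/∫(u_n')² = (L/(nπ))² → 0, so a(u_n,u_n)/||u_n||_{H^1}² → 1. Hence the optimal constant is α = 1.
Therefore α = 1.


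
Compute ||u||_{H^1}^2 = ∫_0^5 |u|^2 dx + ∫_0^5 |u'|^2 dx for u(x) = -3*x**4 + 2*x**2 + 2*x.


||u||_{H^1}^2 = 69980245/21

The H^1 norm (squared) on an interval (0, L) is
  ||u||_{H^1}^2 = ∫_0^L u(x)^2 dx + ∫_0^L u'(x)^2 dx.
Compute u'(x) = -12*x**3 + 4*x + 2.
Then u(x)^2 = 9*x**8 - 12*x**6 - 12*x**5 + 4*x**4 + 8*x**3 + 4*x**2 and u'(x)^2 = 144*x**6 - 96*x**4 - 48*x**3 + 16*x**2 + 16*x + 4.
Integrate each monomial from 0 to 5 using ∫_0^5 c·x^n dx = c·5^(n+1)/(n+1):
  ∫_0^5 u(x)^2 dx = ∫_0^5 (9*x^8 - 12*x^6 - 12*x^5 + 4*x^4 + 8*x^3 + 4*x^2) dx. Term by term:
    ∫_0^5 9*x^8 dx = 1953125;  ∫_0^5 -12*x^6 dx = -937500/7;  ∫_0^5 -12*x^5 dx = -31250;
    ∫_0^5 4*x^4 dx = 2500;  ∫_0^5 8*x^3 dx = 1250;  ∫_0^5 4*x^2 dx = 500/3.
  Sum: 1953125 − 937500/7 − 31250 + 2500 + 1250 + 500/3 = 37629125/21.
  ∫_0^5 u'(x)^2 dx = ∫_0^5 (144*x^6 - 96*x^4 - 48*x^3 + 16*x^2 + 16*x + 4) dx. Term by term:
    ∫_0^5 144*x^6 dx = 11250000/7;  ∫_0^5 -96*x^4 dx = -60000;  ∫_0^5 -48*x^3 dx = -7500;
    ∫_0^5 16*x^2 dx = 2000/3;  ∫_0^5 16*x dx = 200;  ∫_0^5 4 dx = 20.
  Sum: 11250000/7 − 60000 − 7500 + 2000/3 + 200 + 20 = 32351120/21.
Adding: ||u||_{H^1}^2 = 37629125/21 + 32351120/21 = 69980245/21.


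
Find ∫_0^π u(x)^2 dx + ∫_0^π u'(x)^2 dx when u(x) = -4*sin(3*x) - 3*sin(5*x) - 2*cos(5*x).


||u||_{H^1(0,π)}^2 = 249*π

u'(x) = 10*sin(5*x) - 12*cos(3*x) - 15*cos(5*x).
Expand u² and (u')² and integrate term by term on (0, π), using: for integers n ≥ 1, ∫_0^π sin²(nx) dx = ∫_0^π cos²(nx) dx = π/2; for n ≠ n', ∫_0^π sin(nx)sin(n'x) dx = ∫_0^π cos(nx)cos(n'x) dx = 0; and by product-to-sum, ∫_0^π sin(nx)cos(n'x) dx = ½∫_0^π [sin((n+n')x) + sin((n−n')x)] dx, which is 0 when n+n' is even and 2n/(n²−n'²) when n+n' is odd (it need not vanish on (0, π)).
  u² squared terms: (-4)²·∫sin(3x)² dx = 16·π/2 = 8*π;  (-3)²·∫sin(5x)² dx = 9·π/2 = 9*π/2;  (-2)²·∫cos(5x)² dx = 4·π/2 = 2*π.
  u² cross terms: 2·(-4)·(-3)·∫sin(3x)·sin(5x) dx = 24·(0) = 0;  2·(-4)·(-2)·∫sin(3x)·cos(5x) dx = 16·(0) = 0;  2·(-3)·(-2)·∫sin(5x)·cos(5x) dx = 12·(0) = 0.
  So ∫_0^π u² dx = 8*π + 9*π/2 + 2*π + 0 + 0 + 0 = 29*π/2.
  (u')² squared terms: (-15)²·∫cos(5x)² dx = 225·π/2 = 225*π/2;  (-12)²·∫cos(3x)² dx = 144·π/2 = 72*π;  (10)²·∫sin(5x)² dx = 100·π/2 = 50*π.
  (u')² cross terms: 2·(-15)·(-12)·∫cos(5x)·cos(3x) dx = 360·(0) = 0;  2·(-15)·(10)·∫cos(5x)·sin(5x) dx = -300·(0) = 0;  2·(-12)·(10)·∫cos(3x)·sin(5x) dx = -240·(0) = 0.
  So ∫_0^π (u')² dx = 225*π/2 + 72*π + 50*π + 0 + 0 + 0 = 469*π/2.
||u||_{H^1}^2 = (29*π/2) + (469*π/2) = 249*π.


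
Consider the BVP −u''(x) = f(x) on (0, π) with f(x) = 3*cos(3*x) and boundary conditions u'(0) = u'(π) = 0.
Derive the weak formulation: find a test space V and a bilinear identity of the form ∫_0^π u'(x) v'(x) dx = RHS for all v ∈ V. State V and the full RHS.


V = H^1(0, π) (no boundary constraint on v; u is determined up to an additive constant); weak form: ∫_0^π u'v' dx = ∫_0^π (3*cos(3*x)) v dx for all v ∈ V.

Multiply both sides by a test function v and integrate from 0 to π:
  ∫_0^π −u''(x) v(x) dx = ∫_0^π f(x) v(x) dx.
Integrate the LHS by parts once:
  ∫_0^π −u'' v dx = −[u'(x) v(x)]_0^π + ∫_0^π u'(x) v'(x) dx.
Thus ∫_0^π u'(x) v'(x) dx = ∫_0^π f(x) v(x) dx + [u'(x) v(x)]_0^π.
Choose V so that boundary terms are either known or forced to vanish.
u has homogeneous Neumann: u'(0) = u'(π) = 0. So [u' v]_0^π = 0·v(π) − 0·v(0) = 0 for any v; take V = H^1(0, π).
Weak formulation: find u (satisfying any essential BC) such that ∫_0^π u'(x) v'(x) dx = ∫_0^π f v dx for all v ∈ V (homogeneous Neumann, so boundary terms vanish).
Substituting f(x) = 3*cos(3*x), the right-hand side is ∫_0^π (3*cos(3*x)) v dx.
Compatibility check (pure Neumann): taking v ≡ 1 ∈ V gives 0 = ∫_0^π f dx + (0) − (0), i.e. ∫_0^π f dx must equal u'(0) − u'(π) = 0. Indeed ∫_0^π (3*cos(3*x)) dx = 0, so the data are compatible. The solution is then unique only up to an additive constant (fix it e.g. by requiring ∫_0^π u dx = 0).


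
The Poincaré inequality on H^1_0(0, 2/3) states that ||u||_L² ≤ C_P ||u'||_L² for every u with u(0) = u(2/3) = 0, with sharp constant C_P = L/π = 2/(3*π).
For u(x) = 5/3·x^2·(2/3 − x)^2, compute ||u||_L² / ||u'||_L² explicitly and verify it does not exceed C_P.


||u||_L² / ||u'||_L² = sqrt(3)/9 < C_P = 2/(3*π).

u(x) = 5/3·x^2·(2/3 − x)^2, so u'(x) = 20*x*(3*x - 2)*(3*x - 1)/27.
u(x) = 5/3·x^2·(2/3 − x)^2 vanishes at x = 0 and x = 2/3, so u ∈ H^1_0(0, 2/3). Differentiate via the product rule and integrate the resulting polynomials term by term.
  ∫_0^2/3 u² dx = ∫_0^2/3 (25*x^8/9 - 200*x^7/27 + 200*x^6/27 - 800*x^5/243 + 400*x^4/729) dx. Term by term:
    ∫_0^2/3 25*x^8/9 dx = 12800/1594323;  ∫_0^2/3 -200*x^7/27 dx = -6400/177147;  ∫_0^2/3 200*x^6/27 dx = 25600/413343;
    ∫_0^2/3 -800*x^5/243 dx = -25600/531441;  ∫_0^2/3 400*x^4/729 dx = 2560/177147.
  Sum: 12800/1594323 − 6400/177147 + 25600/413343 − 25600/531441 + 2560/177147 = 1280/11160261.
  ∫_0^2/3 (u')² dx = ∫_0^2/3 (400*x^6/9 - 800*x^5/9 + 5200*x^4/81 - 1600*x^3/81 + 1600*x^2/729) dx. Term by term:
    ∫_0^2/3 400*x^6/9 dx = 51200/137781;  ∫_0^2/3 -800*x^5/9 dx = -25600/19683;  ∫_0^2/3 5200*x^4/81 dx = 33280/19683;
    ∫_0^2/3 -1600*x^3/81 dx = -6400/6561;  ∫_0^2/3 1600*x^2/729 dx = 12800/59049.
  Sum: 51200/137781 − 25600/19683 + 33280/19683 − 6400/6561 + 12800/59049 = 1280/413343.
∫_0^2/3 u² dx = 1280/11160261, so ||u||_L² = 16*sqrt(105)/15309.
∫_0^2/3 (u')² dx = 1280/413343, so ||u'||_L² = 16*sqrt(35)/1701.
Ratio ||u||_L² / ||u'||_L² = sqrt(3)/9.
Sharp Poincaré constant on H^1_0(0, 2/3) is C_P = L/π = 2/(3*π), achieved by sin(3*π/2·x).
A polynomial bump cannot attain the sharp Poincaré constant (only the first sine eigenfunction does), so the ratio is strictly less than C_P, consistent with ||u||_L² ≤ C_P ||u'||_L².


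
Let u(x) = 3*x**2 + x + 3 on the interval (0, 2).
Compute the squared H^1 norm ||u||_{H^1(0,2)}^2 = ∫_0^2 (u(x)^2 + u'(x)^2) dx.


||u||_{H^1}^2 = 4264/15

The H^1 norm (squared) on an interval (0, L) is
  ||u||_{H^1}^2 = ∫_0^L u(x)^2 dx + ∫_0^L u'(x)^2 dx.
Compute u'(x) = 6*x + 1.
Then u(x)^2 = 9*x**4 + 6*x**3 + 19*x**2 + 6*x + 9 and u'(x)^2 = 36*x**2 + 12*x + 1.
Integrate each monomial from 0 to 2 using ∫_0^2 c·x^n dx = c·2^(n+1)/(n+1):
  ∫_0^2 u(x)^2 dx = ∫_0^2 (9*x^4 + 6*x^3 + 19*x^2 + 6*x + 9) dx. Term by term:
    ∫_0^2 9*x^4 dx = 288/5;  ∫_0^2 6*x^3 dx = 24;  ∫_0^2 19*x^2 dx = 152/3;
    ∫_0^2 6*x dx = 12;  ∫_0^2 9 dx = 18.
  Sum: 288/5 + 24 + 152/3 + 12 + 18 = 2434/15.
  ∫_0^2 u'(x)^2 dx = ∫_0^2 (36*x^2 + 12*x + 1) dx. Term by term:
    ∫_0^2 36*x^2 dx = 96;  ∫_0^2 12*x dx = 24;  ∫_0^2 1 dx = 2.
  Sum: 96 + 24 + 2 = 122.
Adding: ||u||_{H^1}^2 = 2434/15 + 122 = 4264/15.


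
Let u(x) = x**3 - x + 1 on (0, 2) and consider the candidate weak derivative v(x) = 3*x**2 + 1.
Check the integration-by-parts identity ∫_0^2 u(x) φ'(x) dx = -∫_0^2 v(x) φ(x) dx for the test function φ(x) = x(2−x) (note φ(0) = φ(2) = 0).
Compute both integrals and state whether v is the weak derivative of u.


LHS = -52/15, RHS = -92/15. No, v is not the weak derivative of u.

u(x) = x**3 - x + 1, classical derivative u'(x) = 3*x**2 - 1.
φ(x) = x(2−x), so φ'(x) = 2 - 2*x.
Note φ(0) = φ(2) = 0, so the boundary term u·φ vanishes.
LHS = ∫_0^2 u(x) φ'(x) dx = ∫_0^2 (-2*x^4 + 2*x^3 + 2*x^2 - 4*x + 2) dx. Term by term:
  ∫_0^2 -2*x^4 dx = -64/5;  ∫_0^2 2*x^3 dx = 8;  ∫_0^2 2*x^2 dx = 16/3;
  ∫_0^2 -4*x dx = -8;  ∫_0^2 2 dx = 4.
Sum: -64/5 + 8 + 16/3 − 8 + 4 = -52/15.
So LHS = -52/15.
∫_0^2 v(x) φ(x) dx = ∫_0^2 (-3*x^4 + 6*x^3 - x^2 + 2*x) dx. Term by term:
  ∫_0^2 -3*x^4 dx = -96/5;  ∫_0^2 6*x^3 dx = 24;  ∫_0^2 -x^2 dx = -8/3;
  ∫_0^2 2*x dx = 4.
Sum: -96/5 + 24 − 8/3 + 4 = 92/15.
So RHS = -∫_0^2 v(x) φ(x) dx = -92/15.
LHS − RHS = 8/3 ≠ 0, so the identity fails.
(For a valid weak derivative the identity must hold for EVERY test function, in particular this one. The failure shows v is NOT the weak derivative of u.)
Correct weak derivative would be u'(x) = 3*x**2 - 1.


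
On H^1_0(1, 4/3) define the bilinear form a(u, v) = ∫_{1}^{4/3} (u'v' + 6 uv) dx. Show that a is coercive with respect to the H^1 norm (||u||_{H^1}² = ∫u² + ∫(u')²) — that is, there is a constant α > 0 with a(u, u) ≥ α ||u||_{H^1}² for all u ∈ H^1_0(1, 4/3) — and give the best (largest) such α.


α = 1

Coercivity of a(·,·) on H^1_0(1, 4/3) means a(u, u) ≥ α ||u||_{H^1}² for every u ∈ H^1_0.
The interval has length L = 1/3, and Poincaré/coercivity depend only on L. Here a(u, u) = ∫(u')² + (6)·∫u².
Here c = 6 ≥ 1, so a(u,u) = ∫(u')² + c∫u² ≥ ∫(u')² + ∫u² = ||u||_{H^1}², i.e. α = 1 works. No larger α is possible: a(u,u) ≥ α||u||_{H^1}² means (1−α)∫(u')² ≥ (α−c)∫u², and for the modes u_n = sin(nπ(x−x₀)/L) (x₀ the left endpoint) one has ∫u_n²/∫(u_n')² = (L/(nπ))² → 0, so a(u_n,u_n)/||u_n||_{H^1}² → 1. Hence the optimal constant is α = 1.
Therefore α = 1.


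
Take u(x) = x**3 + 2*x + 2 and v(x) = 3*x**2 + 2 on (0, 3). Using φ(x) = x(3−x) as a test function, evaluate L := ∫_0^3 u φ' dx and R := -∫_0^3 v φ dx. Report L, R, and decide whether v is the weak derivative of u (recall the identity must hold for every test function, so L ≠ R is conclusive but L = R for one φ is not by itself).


LHS = -909/20, RHS = -909/20. Yes, v = u' weakly.

u(x) = x**3 + 2*x + 2, classical derivative u'(x) = 3*x**2 + 2.
φ(x) = x(3−x), so φ'(x) = 3 - 2*x.
Note φ(0) = φ(3) = 0, so the boundary term u·φ vanishes.
LHS = ∫_0^3 u(x) φ'(x) dx = ∫_0^3 (-2*x^4 + 3*x^3 - 4*x^2 + 2*x + 6) dx. Term by term:
  ∫_0^3 -2*x^4 dx = -486/5;  ∫_0^3 3*x^3 dx = 243/4;  ∫_0^3 -4*x^2 dx = -36;
  ∫_0^3 2*x dx = 9;  ∫_0^3 6 dx = 18.
Sum: -486/5 + 243/4 − 36 + 9 + 18 = -909/20.
So LHS = -909/20.
∫_0^3 v(x) φ(x) dx = ∫_0^3 (-3*x^4 + 9*x^3 - 2*x^2 + 6*x) dx. Term by term:
  ∫_0^3 -3*x^4 dx = -729/5;  ∫_0^3 9*x^3 dx = 729/4;  ∫_0^3 -2*x^2 dx = -18;
  ∫_0^3 6*x dx = 27.
Sum: -729/5 + 729/4 − 18 + 27 = 909/20.
So RHS = -∫_0^3 v(x) φ(x) dx = -909/20.
LHS = RHS, so the identity holds for this test φ.
Moreover u is smooth here and v(x) = u'(x) = 3*x**2 + 2 pointwise, so the identity holds for every test function. Hence v is the weak derivative of u.


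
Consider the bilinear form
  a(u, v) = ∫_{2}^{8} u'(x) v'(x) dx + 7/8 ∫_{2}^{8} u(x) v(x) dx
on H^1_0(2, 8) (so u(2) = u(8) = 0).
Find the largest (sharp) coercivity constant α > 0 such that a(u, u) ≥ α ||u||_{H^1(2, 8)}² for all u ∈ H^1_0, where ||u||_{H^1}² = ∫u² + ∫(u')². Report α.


α = (π^2 + 63/2)/(π^2 + 36)

Coercivity of a(·,·) on H^1_0(2, 8) means a(u, u) ≥ α ||u||_{H^1}² for every u ∈ H^1_0.
The interval has length L = 6, and Poincaré/coercivity depend only on L. Here a(u, u) = ∫(u')² + (7/8)·∫u².
Here 0 < c = 7/8 < 1. The condition a(u,u) ≥ α||u||_{H^1}² reads (1−α)∫(u')² ≥ (α−c)∫u². Any admissible α is ≤ 1 (rapidly oscillating u have ∫u²/∫(u')² → 0), and α = 1 would force 0 ≥ (1−c)∫u², impossible since c < 1; so 1−α > 0. By the sharp Poincaré inequality on H^1_0 of an interval of length L, ∫(u')² ≥ (π/L)²∫u² with equality for the first sine mode sin(π(x−x₀)/L) (x₀ the left endpoint), so the inequality holds for all u iff (1−α)(π/L)² ≥ α − c, i.e. α ≤ ((π/L)² + c)/((π/L)² + 1) = (1 + c(L/π)²)/(1 + (L/π)²). With (π/L)² = π^2/36 and c = 7/8, the largest admissible constant is α = ((π/L)² + c)/((π/L)² + 1).
Simplifying, α = (π^2 + 63/2)/(π^2 + 36).


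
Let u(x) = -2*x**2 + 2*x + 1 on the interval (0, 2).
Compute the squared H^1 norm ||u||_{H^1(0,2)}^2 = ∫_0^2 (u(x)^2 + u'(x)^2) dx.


||u||_{H^1}^2 = 334/15

The H^1 norm (squared) on an interval (0, L) is
  ||u||_{H^1}^2 = ∫_0^L u(x)^2 dx + ∫_0^L u'(x)^2 dx.
Compute u'(x) = 2 - 4*x.
Then u(x)^2 = 4*x**4 - 8*x**3 + 4*x + 1 and u'(x)^2 = 16*x**2 - 16*x + 4.
Integrate each monomial from 0 to 2 using ∫_0^2 c·x^n dx = c·2^(n+1)/(n+1):
  ∫_0^2 u(x)^2 dx = ∫_0^2 (4*x^4 - 8*x^3 + 4*x + 1) dx. Term by term:
    ∫_0^2 4*x^4 dx = 128/5;  ∫_0^2 -8*x^3 dx = -32;  ∫_0^2 4*x dx = 8;
    ∫_0^2 1 dx = 2.
  Sum: 128/5 − 32 + 8 + 2 = 18/5.
  ∫_0^2 u'(x)^2 dx = ∫_0^2 (16*x^2 - 16*x + 4) dx. Term by term:
    ∫_0^2 16*x^2 dx = 128/3;  ∫_0^2 -16*x dx = -32;  ∫_0^2 4 dx = 8.
  Sum: 128/3 − 32 + 8 = 56/3.
Adding: ||u||_{H^1}^2 = 18/5 + 56/3 = 334/15.


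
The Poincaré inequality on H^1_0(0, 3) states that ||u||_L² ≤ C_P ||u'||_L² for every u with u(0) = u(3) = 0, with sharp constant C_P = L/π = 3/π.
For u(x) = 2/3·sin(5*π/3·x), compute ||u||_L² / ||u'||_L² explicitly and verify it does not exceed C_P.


||u||_L² / ||u'||_L² = 3/(5*π) < C_P = 3/π.

u(x) = 2/3·sin(5*π/3·x), so u'(x) = 10*π*cos(5*π*x/3)/9.
Writing u(x) = A·sin(kπx/L) with A = 2/3 and k = 5, use ∫_0^L sin²(kπx/L) dx = L/2 and ∫_0^L cos²(kπx/L) dx = L/2.
u² = 4/9·sin²(5*π/3·x) and (u')² = 100*π^2/81·cos²(5*π/3·x), and each of sin², cos² integrates to L/2 = 3/2 over (0, 3).
∫_0^3 u² dx = 2/3, so ||u||_L² = sqrt(6)/3.
∫_0^3 (u')² dx = 50*π^2/27, so ||u'||_L² = 5*sqrt(6)*π/9.
Ratio ||u||_L² / ||u'||_L² = 3/(5*π).
Sharp Poincaré constant on H^1_0(0, 3) is C_P = L/π = 3/π, achieved by sin(π/3·x).
This is the k = 5 harmonic; the ratio L/(kπ) is strictly less than C_P = L/π, consistent with the sharp inequality ||u||_L² ≤ C_P ||u'||_L².
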